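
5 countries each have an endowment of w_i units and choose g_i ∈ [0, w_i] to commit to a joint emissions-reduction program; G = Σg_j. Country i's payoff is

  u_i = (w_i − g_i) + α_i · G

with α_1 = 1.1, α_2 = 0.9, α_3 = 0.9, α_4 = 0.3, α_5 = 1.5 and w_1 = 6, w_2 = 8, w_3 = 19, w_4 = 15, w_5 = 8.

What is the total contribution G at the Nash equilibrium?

∂u_i/∂g_i = α_i − 1, so country i contributes w_i if α_i > 1, else 0.
α_i > 1 for i ∈ {1, 5}; NE contributions (6, 0, 0, 0, 8), G = 14.

14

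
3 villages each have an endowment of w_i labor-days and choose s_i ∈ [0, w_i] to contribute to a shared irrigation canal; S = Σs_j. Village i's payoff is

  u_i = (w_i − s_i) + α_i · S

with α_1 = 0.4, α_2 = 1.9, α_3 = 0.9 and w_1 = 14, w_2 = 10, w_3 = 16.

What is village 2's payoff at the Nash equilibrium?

19

∂u_i/∂s_i = α_i − 1, so village i contributes w_i if α_i > 1, else 0.
α_i > 1 for i ∈ {2}; NE contributions (0, 10, 0), S = 10.
u_2 = (10 − 10) + 1.9·10 = 19.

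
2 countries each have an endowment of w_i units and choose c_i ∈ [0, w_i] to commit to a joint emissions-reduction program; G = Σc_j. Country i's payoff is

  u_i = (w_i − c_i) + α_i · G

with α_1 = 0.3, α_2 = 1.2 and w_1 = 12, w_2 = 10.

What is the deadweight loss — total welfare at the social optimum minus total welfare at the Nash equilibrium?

6

∂u_i/∂c_i = α_i − 1, so country i contributes w_i if α_i > 1, else 0.
α_i > 1 for i ∈ {2}; NE contributions (0, 10), G = 10.
W^NE = Σw_i − G^NE + (Σα_i)·G^NE = 22 + 0.5·10 = 27.
Planner: ∂(Σu_j)/∂c_i = Σα_j − 1 = 0.5 > 0, so everyone contributes w_i; G^SO = 22, W^SO = 22 + 0.5·22 = 33.
Deadweight loss = 6.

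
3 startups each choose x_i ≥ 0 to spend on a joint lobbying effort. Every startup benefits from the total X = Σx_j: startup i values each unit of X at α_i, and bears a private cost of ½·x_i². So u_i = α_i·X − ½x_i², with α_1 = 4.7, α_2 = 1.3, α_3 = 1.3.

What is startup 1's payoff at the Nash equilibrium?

Startup i's FOC: ∂u_i/∂x_i = α_i − x_i = 0, so x_i* = α_i.
NE contributions = (4.7, 1.3, 1.3); X = 7.3.
u_1 = α_1·X − ½·(x_1)² = 4.7·7.3 − ½·4.7² = 23.265.

23.265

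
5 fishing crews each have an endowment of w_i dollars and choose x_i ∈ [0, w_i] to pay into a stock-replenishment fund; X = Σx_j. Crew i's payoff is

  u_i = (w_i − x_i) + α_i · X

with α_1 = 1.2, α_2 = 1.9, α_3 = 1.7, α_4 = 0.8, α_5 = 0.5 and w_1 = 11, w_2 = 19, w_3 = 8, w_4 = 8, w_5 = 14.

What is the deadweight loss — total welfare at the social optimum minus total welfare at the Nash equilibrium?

∂u_i/∂x_i = α_i − 1, so crew i contributes w_i if α_i > 1, else 0.
α_i > 1 for i ∈ {1, 2, 3}; NE contributions (11, 19, 8, 0, 0), X = 38.
W^NE = Σw_i − X^NE + (Σα_i)·X^NE = 60 + 5.1·38 = 253.8.
Planner: ∂(Σu_j)/∂x_i = Σα_j − 1 = 5.1 > 0, so everyone contributes w_i; X^SO = 60, W^SO = 60 + 5.1·60 = 366.
Deadweight loss = 112.2.

112.2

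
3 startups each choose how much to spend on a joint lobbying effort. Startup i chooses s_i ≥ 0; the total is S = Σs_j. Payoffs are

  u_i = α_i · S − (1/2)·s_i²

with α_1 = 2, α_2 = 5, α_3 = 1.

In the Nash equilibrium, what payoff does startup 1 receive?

14

Startup i's FOC: ∂u_i/∂s_i = α_i − s_i = 0, so s_i* = α_i.
NE contributions = (2, 5, 1); S = 8.
u_1 = α_1·S − ½·(s_1)² = 2·8 − ½·2² = 14.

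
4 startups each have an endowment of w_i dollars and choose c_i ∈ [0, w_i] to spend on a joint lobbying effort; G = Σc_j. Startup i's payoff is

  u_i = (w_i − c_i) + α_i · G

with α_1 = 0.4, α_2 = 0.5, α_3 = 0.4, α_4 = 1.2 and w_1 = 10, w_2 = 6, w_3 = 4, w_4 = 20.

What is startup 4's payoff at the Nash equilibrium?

∂u_i/∂c_i = α_i − 1, so startup i contributes w_i if α_i > 1, else 0.
α_i > 1 for i ∈ {4}; NE contributions (0, 0, 0, 20), G = 20.
u_4 = (20 − 20) + 1.2·20 = 24.

24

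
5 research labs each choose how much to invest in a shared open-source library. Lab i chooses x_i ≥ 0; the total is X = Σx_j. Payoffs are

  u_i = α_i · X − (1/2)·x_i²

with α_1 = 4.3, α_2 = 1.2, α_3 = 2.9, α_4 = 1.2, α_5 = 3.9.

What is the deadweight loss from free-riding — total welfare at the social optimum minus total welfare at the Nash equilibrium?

295.87

Lab i's FOC: ∂u_i/∂x_i = α_i − x_i = 0, so x_i* = α_i.
NE contributions = (4.3, 1.2, 2.9, 1.2, 3.9); X = 13.5.
W^NE = (Σα)·X − ½Σα_i² = 13.5² − ½·44.99 = 159.755.
Planner sets x_i = Σα_j = 13.5 for every i, so X^SO = 5·13.5 = 67.5.
W^SO = (Σα)·X^SO − ½·5·(Σα)² = (5/2)·13.5² = 455.625.
Deadweight loss = W^SO − W^NE = 295.87.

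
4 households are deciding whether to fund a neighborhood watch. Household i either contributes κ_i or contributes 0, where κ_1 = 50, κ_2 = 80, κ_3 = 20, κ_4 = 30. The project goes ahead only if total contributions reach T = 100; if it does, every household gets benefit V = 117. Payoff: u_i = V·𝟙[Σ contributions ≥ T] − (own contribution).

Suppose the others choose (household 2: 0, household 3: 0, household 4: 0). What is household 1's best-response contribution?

0

Others' total = 0. Even contributing 50 gives 50 < 100: no benefit either way.
Best response: 0.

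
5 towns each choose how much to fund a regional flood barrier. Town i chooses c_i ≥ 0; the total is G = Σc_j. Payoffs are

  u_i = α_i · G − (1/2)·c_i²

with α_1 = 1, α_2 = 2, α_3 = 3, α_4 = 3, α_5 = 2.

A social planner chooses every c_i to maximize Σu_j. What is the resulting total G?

55

Planner FOC: ∂(Σu_j)/∂c_i = (Σα_j) − c_i = 0, so c_i^SO = Σα_j = 11 for every i; G^SO = 55.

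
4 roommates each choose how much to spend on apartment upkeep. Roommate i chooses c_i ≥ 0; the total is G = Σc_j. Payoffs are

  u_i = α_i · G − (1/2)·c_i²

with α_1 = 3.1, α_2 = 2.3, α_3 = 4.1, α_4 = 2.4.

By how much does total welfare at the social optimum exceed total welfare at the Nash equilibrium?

160.345

Roommate i's FOC: ∂u_i/∂c_i = α_i − c_i = 0, so c_i* = α_i.
NE contributions = (3.1, 2.3, 4.1, 2.4); G = 11.9.
W^NE = (Σα)·G − ½Σα_i² = 11.9² − ½·37.47 = 122.875.
Planner sets c_i = Σα_j = 11.9 for every i, so G^SO = 4·11.9 = 47.6.
W^SO = (Σα)·G^SO − ½·4·(Σα)² = (4/2)·11.9² = 283.22.
Deadweight loss = W^SO − W^NE = 160.345.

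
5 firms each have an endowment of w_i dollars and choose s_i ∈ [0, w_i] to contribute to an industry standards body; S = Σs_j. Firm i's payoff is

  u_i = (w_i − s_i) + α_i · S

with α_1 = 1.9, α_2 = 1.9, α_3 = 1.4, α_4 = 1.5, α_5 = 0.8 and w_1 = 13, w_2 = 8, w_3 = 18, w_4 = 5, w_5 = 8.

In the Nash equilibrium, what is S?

44

∂u_i/∂s_i = α_i − 1, so firm i contributes w_i if α_i > 1, else 0.
α_i > 1 for i ∈ {1, 2, 3, 4}; NE contributions (13, 8, 18, 5, 0), S = 44.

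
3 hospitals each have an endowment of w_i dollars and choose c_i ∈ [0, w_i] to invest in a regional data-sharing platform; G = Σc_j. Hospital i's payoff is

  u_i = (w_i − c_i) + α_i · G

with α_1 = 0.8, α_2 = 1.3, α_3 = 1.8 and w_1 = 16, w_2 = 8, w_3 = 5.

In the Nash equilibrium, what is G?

13

∂u_i/∂c_i = α_i − 1, so hospital i contributes w_i if α_i > 1, else 0.
α_i > 1 for i ∈ {2, 3}; NE contributions (0, 8, 5), G = 13.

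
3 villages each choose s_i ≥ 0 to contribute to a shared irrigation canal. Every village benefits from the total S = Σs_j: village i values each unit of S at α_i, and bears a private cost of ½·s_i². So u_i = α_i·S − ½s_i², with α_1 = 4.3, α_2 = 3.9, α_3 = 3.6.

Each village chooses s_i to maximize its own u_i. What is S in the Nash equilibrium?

Village i's FOC: ∂u_i/∂s_i = α_i − s_i = 0, so s_i* = α_i.
NE contributions = (4.3, 3.9, 3.6); S = 11.8.

11.8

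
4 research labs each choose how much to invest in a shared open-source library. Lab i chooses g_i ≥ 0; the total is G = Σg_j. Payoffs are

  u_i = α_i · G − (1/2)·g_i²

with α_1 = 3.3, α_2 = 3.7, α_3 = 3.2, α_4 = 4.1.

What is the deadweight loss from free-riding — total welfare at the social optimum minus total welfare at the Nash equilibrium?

230.305

Lab i's FOC: ∂u_i/∂g_i = α_i − g_i = 0, so g_i* = α_i.
NE contributions = (3.3, 3.7, 3.2, 4.1); G = 14.3.
W^NE = (Σα)·G − ½Σα_i² = 14.3² − ½·51.63 = 178.675.
Planner sets g_i = Σα_j = 14.3 for every i, so G^SO = 4·14.3 = 57.2.
W^SO = (Σα)·G^SO − ½·4·(Σα)² = (4/2)·14.3² = 408.98.
Deadweight loss = W^SO − W^NE = 230.305.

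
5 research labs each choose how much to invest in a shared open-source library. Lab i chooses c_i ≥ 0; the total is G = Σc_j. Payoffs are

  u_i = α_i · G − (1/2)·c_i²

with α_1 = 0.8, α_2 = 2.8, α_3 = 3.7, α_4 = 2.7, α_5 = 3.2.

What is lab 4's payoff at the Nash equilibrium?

31.995

Lab i's FOC: ∂u_i/∂c_i = α_i − c_i = 0, so c_i* = α_i.
NE contributions = (0.8, 2.8, 3.7, 2.7, 3.2); G = 13.2.
u_4 = α_4·G − ½·(c_4)² = 2.7·13.2 − ½·2.7² = 31.995.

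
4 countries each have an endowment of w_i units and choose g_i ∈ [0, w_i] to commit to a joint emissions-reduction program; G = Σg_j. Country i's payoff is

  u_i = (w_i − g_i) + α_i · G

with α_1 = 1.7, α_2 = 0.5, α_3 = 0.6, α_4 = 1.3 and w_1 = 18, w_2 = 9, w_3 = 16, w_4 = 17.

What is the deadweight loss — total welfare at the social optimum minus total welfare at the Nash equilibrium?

∂u_i/∂g_i = α_i − 1, so country i contributes w_i if α_i > 1, else 0.
α_i > 1 for i ∈ {1, 4}; NE contributions (18, 0, 0, 17), G = 35.
W^NE = Σw_i − G^NE + (Σα_i)·G^NE = 60 + 3.1·35 = 168.5.
Planner: ∂(Σu_j)/∂g_i = Σα_j − 1 = 3.1 > 0, so everyone contributes w_i; G^SO = 60, W^SO = 60 + 3.1·60 = 246.
Deadweight loss = 77.5.

77.5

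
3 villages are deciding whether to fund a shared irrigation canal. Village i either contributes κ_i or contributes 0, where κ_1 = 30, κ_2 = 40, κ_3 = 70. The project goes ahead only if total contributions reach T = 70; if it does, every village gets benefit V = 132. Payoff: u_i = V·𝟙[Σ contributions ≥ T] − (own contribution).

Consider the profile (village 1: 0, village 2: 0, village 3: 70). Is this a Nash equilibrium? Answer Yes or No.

Yes

Total = 70 ≥ 70: provided.
Village 1 (pledges 0, payoff 132): pledging 30 → total 100, payoff 102. No gain.
Village 2 (pledges 0, payoff 132): pledging 40 → total 110, payoff 92. No gain.
Village 3 (pledges 70, payoff 62): dropping to 0 → total 0, payoff 0. No gain.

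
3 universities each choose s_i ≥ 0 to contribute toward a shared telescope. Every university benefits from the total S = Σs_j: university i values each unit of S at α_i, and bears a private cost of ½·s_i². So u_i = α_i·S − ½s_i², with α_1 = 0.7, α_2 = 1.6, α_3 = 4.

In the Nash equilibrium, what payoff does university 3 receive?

University i's FOC: ∂u_i/∂s_i = α_i − s_i = 0, so s_i* = α_i.
NE contributions = (0.7, 1.6, 4); S = 6.3.
u_3 = α_3·S − ½·(s_3)² = 4·6.3 − ½·4² = 17.2.

17.2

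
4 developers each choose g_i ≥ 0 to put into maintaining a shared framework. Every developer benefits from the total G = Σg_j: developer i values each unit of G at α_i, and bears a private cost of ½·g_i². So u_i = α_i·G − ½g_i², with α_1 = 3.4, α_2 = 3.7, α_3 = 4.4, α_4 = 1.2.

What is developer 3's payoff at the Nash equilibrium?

46.2

Developer i's FOC: ∂u_i/∂g_i = α_i − g_i = 0, so g_i* = α_i.
NE contributions = (3.4, 3.7, 4.4, 1.2); G = 12.7.
u_3 = α_3·G − ½·(g_3)² = 4.4·12.7 − ½·4.4² = 46.2.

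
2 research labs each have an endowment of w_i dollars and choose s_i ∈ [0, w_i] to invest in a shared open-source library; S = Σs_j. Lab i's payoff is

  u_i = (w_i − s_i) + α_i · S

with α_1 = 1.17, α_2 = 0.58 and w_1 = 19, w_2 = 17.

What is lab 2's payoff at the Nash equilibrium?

28.02

∂u_i/∂s_i = α_i − 1, so lab i contributes w_i if α_i > 1, else 0.
α_i > 1 for i ∈ {1}; NE contributions (19, 0), S = 19.
u_2 = (17 − 0) + 0.58·19 = 28.02.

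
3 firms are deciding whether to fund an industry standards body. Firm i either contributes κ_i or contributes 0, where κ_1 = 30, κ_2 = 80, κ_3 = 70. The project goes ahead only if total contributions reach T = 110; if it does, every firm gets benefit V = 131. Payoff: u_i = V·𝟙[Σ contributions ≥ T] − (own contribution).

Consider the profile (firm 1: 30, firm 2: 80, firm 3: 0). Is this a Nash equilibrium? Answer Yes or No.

Yes

Total = 110 ≥ 110: provided.
Firm 1 (pledges 30, payoff 101): dropping to 0 → total 80, payoff 0. No gain.
Firm 2 (pledges 80, payoff 51): dropping to 0 → total 30, payoff 0. No gain.
Firm 3 (pledges 0, payoff 131): pledging 70 → total 180, payoff 61. No gain.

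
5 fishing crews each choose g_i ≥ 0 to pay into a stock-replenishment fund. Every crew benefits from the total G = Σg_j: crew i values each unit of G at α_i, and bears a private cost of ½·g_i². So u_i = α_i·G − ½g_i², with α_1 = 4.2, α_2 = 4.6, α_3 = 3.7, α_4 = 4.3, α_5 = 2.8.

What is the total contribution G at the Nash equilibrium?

Crew i's FOC: ∂u_i/∂g_i = α_i − g_i = 0, so g_i* = α_i.
NE contributions = (4.2, 4.6, 3.7, 4.3, 2.8); G = 19.6.

19.6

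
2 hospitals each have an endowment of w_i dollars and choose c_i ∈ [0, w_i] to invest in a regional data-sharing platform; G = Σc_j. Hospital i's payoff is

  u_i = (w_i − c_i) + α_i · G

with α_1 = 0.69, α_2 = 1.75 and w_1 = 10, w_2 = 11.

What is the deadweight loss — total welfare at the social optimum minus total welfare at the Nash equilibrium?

14.4

∂u_i/∂c_i = α_i − 1, so hospital i contributes w_i if α_i > 1, else 0.
α_i > 1 for i ∈ {2}; NE contributions (0, 11), G = 11.
W^NE = Σw_i − G^NE + (Σα_i)·G^NE = 21 + 1.44·11 = 36.84.
Planner: ∂(Σu_j)/∂c_i = Σα_j − 1 = 1.44 > 0, so everyone contributes w_i; G^SO = 21, W^SO = 21 + 1.44·21 = 51.24.
Deadweight loss = 14.4.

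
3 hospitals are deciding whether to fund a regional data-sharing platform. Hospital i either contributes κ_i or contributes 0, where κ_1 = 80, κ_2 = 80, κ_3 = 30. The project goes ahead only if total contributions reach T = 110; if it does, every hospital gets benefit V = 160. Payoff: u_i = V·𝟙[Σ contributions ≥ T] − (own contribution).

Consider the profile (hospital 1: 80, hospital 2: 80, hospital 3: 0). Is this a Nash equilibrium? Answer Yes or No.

Total = 160 ≥ 110: provided.
Hospital 1 (pledges 80, payoff 80): dropping to 0 → total 80, payoff 0. No gain.
Hospital 2 (pledges 80, payoff 80): dropping to 0 → total 80, payoff 0. No gain.
Hospital 3 (pledges 0, payoff 160): pledging 30 → total 190, payoff 130. No gain.

Yes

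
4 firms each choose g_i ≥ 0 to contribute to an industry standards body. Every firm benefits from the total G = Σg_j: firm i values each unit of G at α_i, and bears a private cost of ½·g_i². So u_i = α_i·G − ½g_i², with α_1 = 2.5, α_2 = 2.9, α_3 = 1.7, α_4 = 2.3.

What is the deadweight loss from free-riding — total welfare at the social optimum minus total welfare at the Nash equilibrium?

99.78

Firm i's FOC: ∂u_i/∂g_i = α_i − g_i = 0, so g_i* = α_i.
NE contributions = (2.5, 2.9, 1.7, 2.3); G = 9.4.
W^NE = (Σα)·G − ½Σα_i² = 9.4² − ½·22.84 = 76.94.
Planner sets g_i = Σα_j = 9.4 for every i, so G^SO = 4·9.4 = 37.6.
W^SO = (Σα)·G^SO − ½·4·(Σα)² = (4/2)·9.4² = 176.72.
Deadweight loss = W^SO − W^NE = 99.78.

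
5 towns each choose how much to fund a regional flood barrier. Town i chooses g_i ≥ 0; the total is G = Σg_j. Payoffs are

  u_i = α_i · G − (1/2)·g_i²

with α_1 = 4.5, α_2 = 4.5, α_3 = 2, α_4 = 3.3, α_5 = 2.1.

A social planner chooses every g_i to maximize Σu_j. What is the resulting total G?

82

Planner FOC: ∂(Σu_j)/∂g_i = (Σα_j) − g_i = 0, so g_i^SO = Σα_j = 16.4 for every i; G^SO = 82.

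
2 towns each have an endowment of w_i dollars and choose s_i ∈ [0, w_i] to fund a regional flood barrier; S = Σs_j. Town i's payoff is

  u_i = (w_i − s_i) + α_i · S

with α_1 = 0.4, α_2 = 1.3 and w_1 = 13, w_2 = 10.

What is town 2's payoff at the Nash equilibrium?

∂u_i/∂s_i = α_i − 1, so town i contributes w_i if α_i > 1, else 0.
α_i > 1 for i ∈ {2}; NE contributions (0, 10), S = 10.
u_2 = (10 − 10) + 1.3·10 = 13.

13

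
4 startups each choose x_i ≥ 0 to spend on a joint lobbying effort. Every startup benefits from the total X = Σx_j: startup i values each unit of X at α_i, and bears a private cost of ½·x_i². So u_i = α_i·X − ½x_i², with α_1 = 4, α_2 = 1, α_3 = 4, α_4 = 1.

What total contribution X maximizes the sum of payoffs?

Planner FOC: ∂(Σu_j)/∂x_i = (Σα_j) − x_i = 0, so x_i^SO = Σα_j = 10 for every i; X^SO = 40.

40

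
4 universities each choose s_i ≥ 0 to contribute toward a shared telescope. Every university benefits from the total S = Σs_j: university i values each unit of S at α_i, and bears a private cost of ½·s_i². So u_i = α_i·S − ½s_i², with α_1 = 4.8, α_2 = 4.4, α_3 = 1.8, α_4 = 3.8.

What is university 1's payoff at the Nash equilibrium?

University i's FOC: ∂u_i/∂s_i = α_i − s_i = 0, so s_i* = α_i.
NE contributions = (4.8, 4.4, 1.8, 3.8); S = 14.8.
u_1 = α_1·S − ½·(s_1)² = 4.8·14.8 − ½·4.8² = 59.52.

59.52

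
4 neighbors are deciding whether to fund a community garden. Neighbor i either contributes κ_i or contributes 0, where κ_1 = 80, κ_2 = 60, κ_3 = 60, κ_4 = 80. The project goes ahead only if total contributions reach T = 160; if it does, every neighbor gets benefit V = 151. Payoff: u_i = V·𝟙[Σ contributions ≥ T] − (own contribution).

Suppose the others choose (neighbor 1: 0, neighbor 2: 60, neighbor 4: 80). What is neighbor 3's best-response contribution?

60

Others' total = 140. Contributing 60 brings total to 200 ≥ 160: gain V − κ_3 = 91.
Best response: 60.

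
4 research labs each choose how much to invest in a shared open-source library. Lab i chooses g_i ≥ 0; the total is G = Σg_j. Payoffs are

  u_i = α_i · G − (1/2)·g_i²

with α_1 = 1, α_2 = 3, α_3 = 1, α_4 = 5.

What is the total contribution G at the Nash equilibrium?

10

Lab i's FOC: ∂u_i/∂g_i = α_i − g_i = 0, so g_i* = α_i.
NE contributions = (1, 3, 1, 5); G = 10.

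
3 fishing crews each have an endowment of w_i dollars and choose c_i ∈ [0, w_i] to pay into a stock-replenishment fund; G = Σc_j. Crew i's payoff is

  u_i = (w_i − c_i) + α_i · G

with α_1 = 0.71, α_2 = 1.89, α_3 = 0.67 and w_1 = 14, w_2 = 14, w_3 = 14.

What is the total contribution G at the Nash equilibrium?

14

∂u_i/∂c_i = α_i − 1, so crew i contributes w_i if α_i > 1, else 0.
α_i > 1 for i ∈ {2}; NE contributions (0, 14, 0), G = 14.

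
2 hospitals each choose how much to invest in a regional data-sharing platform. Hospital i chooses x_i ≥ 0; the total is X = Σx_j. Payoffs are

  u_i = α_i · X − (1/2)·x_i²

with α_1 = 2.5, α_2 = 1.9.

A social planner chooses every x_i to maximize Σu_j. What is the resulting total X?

8.8

Planner FOC: ∂(Σu_j)/∂x_i = (Σα_j) − x_i = 0, so x_i^SO = Σα_j = 4.4 for every i; X^SO = 8.8.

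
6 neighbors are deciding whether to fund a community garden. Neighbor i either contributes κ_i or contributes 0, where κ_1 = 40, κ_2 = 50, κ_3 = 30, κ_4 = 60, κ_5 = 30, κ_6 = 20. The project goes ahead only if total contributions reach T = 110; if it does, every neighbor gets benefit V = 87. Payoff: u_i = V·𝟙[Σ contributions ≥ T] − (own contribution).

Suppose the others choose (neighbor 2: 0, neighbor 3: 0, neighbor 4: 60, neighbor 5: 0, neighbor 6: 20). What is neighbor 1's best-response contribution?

Others' total = 80. Contributing 40 brings total to 120 ≥ 110: gain V − κ_1 = 47.
Best response: 40.

40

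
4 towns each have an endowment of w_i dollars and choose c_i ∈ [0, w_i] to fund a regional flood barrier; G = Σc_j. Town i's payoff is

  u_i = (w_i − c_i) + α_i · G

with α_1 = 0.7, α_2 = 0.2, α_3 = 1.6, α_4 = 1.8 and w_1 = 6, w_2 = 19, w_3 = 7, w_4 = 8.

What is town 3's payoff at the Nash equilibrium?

24

∂u_i/∂c_i = α_i − 1, so town i contributes w_i if α_i > 1, else 0.
α_i > 1 for i ∈ {3, 4}; NE contributions (0, 0, 7, 8), G = 15.
u_3 = (7 − 7) + 1.6·15 = 24.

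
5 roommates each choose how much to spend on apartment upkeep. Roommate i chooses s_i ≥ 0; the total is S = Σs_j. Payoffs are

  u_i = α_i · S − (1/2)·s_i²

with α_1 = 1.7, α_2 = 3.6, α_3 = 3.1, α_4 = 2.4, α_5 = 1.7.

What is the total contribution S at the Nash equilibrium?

Roommate i's FOC: ∂u_i/∂s_i = α_i − s_i = 0, so s_i* = α_i.
NE contributions = (1.7, 3.6, 3.1, 2.4, 1.7); S = 12.5.

12.5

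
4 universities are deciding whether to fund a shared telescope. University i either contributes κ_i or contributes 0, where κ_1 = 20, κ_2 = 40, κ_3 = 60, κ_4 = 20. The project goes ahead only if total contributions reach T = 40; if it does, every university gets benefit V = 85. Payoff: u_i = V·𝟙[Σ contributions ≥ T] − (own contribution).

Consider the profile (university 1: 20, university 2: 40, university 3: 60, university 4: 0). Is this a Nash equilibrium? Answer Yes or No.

Total = 120 ≥ 40: provided.
University 1 (pledges 20, payoff 65): dropping to 0 → total 100, payoff 85. Profitable deviation.

No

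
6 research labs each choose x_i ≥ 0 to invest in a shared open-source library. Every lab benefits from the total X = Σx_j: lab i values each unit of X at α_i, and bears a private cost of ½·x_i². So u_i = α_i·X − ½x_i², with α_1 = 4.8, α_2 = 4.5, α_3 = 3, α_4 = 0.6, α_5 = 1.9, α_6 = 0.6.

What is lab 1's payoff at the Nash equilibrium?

62.4

Lab i's FOC: ∂u_i/∂x_i = α_i − x_i = 0, so x_i* = α_i.
NE contributions = (4.8, 4.5, 3, 0.6, 1.9, 0.6); X = 15.4.
u_1 = α_1·X − ½·(x_1)² = 4.8·15.4 − ½·4.8² = 62.4.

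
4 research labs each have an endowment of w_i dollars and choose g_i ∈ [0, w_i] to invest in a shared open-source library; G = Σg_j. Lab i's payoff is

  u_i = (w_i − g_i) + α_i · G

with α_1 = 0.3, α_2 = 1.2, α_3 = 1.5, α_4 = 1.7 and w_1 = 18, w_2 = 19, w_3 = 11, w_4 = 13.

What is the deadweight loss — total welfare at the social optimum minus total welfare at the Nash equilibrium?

66.6

∂u_i/∂g_i = α_i − 1, so lab i contributes w_i if α_i > 1, else 0.
α_i > 1 for i ∈ {2, 3, 4}; NE contributions (0, 19, 11, 13), G = 43.
W^NE = Σw_i − G^NE + (Σα_i)·G^NE = 61 + 3.7·43 = 220.1.
Planner: ∂(Σu_j)/∂g_i = Σα_j − 1 = 3.7 > 0, so everyone contributes w_i; G^SO = 61, W^SO = 61 + 3.7·61 = 286.7.
Deadweight loss = 66.6.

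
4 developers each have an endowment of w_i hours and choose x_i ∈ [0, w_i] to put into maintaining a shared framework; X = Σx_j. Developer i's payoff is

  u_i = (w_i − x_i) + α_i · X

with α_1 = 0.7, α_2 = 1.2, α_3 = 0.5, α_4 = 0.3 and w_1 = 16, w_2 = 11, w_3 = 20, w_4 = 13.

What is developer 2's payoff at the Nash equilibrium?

13.2

∂u_i/∂x_i = α_i − 1, so developer i contributes w_i if α_i > 1, else 0.
α_i > 1 for i ∈ {2}; NE contributions (0, 11, 0, 0), X = 11.
u_2 = (11 − 11) + 1.2·11 = 13.2.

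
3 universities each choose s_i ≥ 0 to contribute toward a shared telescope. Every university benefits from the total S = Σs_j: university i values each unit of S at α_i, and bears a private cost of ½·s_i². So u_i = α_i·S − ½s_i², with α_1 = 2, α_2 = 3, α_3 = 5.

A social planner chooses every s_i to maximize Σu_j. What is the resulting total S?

Planner FOC: ∂(Σu_j)/∂s_i = (Σα_j) − s_i = 0, so s_i^SO = Σα_j = 10 for every i; S^SO = 30.

30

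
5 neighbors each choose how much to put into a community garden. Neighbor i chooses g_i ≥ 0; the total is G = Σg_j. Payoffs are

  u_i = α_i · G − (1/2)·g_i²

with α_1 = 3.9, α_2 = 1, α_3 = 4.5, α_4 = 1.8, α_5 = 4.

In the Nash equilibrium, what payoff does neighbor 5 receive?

52.8

Neighbor i's FOC: ∂u_i/∂g_i = α_i − g_i = 0, so g_i* = α_i.
NE contributions = (3.9, 1, 4.5, 1.8, 4); G = 15.2.
u_5 = α_5·G − ½·(g_5)² = 4·15.2 − ½·4² = 52.8.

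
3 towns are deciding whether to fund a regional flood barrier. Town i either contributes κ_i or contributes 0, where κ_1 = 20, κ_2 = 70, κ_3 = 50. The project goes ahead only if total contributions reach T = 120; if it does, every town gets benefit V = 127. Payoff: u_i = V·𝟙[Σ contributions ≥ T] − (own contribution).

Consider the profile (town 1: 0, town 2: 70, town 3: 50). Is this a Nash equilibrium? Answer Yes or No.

Total = 120 ≥ 120: provided.
Town 1 (pledges 0, payoff 127): pledging 20 → total 140, payoff 107. No gain.
Town 2 (pledges 70, payoff 57): dropping to 0 → total 50, payoff 0. No gain.
Town 3 (pledges 50, payoff 77): dropping to 0 → total 70, payoff 0. No gain.

Yes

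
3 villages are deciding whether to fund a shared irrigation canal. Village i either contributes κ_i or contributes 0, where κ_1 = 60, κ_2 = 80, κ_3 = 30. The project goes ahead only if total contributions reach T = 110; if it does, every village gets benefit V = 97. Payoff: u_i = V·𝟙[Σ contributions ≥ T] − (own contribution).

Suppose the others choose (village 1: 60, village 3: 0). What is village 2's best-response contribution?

80

Others' total = 60. Contributing 80 brings total to 140 ≥ 110: gain V − κ_2 = 17.
Best response: 80.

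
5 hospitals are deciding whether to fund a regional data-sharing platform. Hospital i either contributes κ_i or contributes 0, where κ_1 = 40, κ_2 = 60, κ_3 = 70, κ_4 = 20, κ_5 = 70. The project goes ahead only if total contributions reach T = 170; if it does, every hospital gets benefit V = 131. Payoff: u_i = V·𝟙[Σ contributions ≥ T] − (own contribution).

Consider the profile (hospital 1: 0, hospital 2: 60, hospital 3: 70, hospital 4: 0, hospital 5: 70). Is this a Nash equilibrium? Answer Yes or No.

Yes

Total = 200 ≥ 170: provided.
Hospital 1 (pledges 0, payoff 131): pledging 40 → total 240, payoff 91. No gain.
Hospital 2 (pledges 60, payoff 71): dropping to 0 → total 140, payoff 0. No gain.
Hospital 3 (pledges 70, payoff 61): dropping to 0 → total 130, payoff 0. No gain.
Hospital 4 (pledges 0, payoff 131): pledging 20 → total 220, payoff 111. No gain.
Hospital 5 (pledges 70, payoff 61): dropping to 0 → total 130, payoff 0. No gain.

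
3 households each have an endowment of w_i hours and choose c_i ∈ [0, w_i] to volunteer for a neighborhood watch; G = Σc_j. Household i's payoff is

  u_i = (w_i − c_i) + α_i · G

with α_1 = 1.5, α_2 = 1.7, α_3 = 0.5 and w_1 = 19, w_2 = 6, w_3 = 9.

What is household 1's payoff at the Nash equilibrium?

37.5

∂u_i/∂c_i = α_i − 1, so household i contributes w_i if α_i > 1, else 0.
α_i > 1 for i ∈ {1, 2}; NE contributions (19, 6, 0), G = 25.
u_1 = (19 − 19) + 1.5·25 = 37.5.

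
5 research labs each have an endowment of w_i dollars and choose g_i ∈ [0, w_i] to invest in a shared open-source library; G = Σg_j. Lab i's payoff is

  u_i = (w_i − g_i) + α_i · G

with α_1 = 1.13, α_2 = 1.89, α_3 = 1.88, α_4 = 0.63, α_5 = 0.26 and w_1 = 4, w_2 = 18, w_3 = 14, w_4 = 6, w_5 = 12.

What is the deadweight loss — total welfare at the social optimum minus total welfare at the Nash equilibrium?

∂u_i/∂g_i = α_i − 1, so lab i contributes w_i if α_i > 1, else 0.
α_i > 1 for i ∈ {1, 2, 3}; NE contributions (4, 18, 14, 0, 0), G = 36.
W^NE = Σw_i − G^NE + (Σα_i)·G^NE = 54 + 4.79·36 = 226.44.
Planner: ∂(Σu_j)/∂g_i = Σα_j − 1 = 4.79 > 0, so everyone contributes w_i; G^SO = 54, W^SO = 54 + 4.79·54 = 312.66.
Deadweight loss = 86.22.

86.22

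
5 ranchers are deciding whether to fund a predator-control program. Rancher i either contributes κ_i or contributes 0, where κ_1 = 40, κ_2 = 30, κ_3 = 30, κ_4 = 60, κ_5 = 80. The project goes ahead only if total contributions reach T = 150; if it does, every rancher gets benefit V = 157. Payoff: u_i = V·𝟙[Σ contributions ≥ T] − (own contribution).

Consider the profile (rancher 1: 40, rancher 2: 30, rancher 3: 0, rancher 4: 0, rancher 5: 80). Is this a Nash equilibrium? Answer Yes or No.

Yes

Total = 150 ≥ 150: provided.
Rancher 1 (pledges 40, payoff 117): dropping to 0 → total 110, payoff 0. No gain.
Rancher 2 (pledges 30, payoff 127): dropping to 0 → total 120, payoff 0. No gain.
Rancher 3 (pledges 0, payoff 157): pledging 30 → total 180, payoff 127. No gain.
Rancher 4 (pledges 0, payoff 157): pledging 60 → total 210, payoff 97. No gain.
Rancher 5 (pledges 80, payoff 77): dropping to 0 → total 70, payoff 0. No gain.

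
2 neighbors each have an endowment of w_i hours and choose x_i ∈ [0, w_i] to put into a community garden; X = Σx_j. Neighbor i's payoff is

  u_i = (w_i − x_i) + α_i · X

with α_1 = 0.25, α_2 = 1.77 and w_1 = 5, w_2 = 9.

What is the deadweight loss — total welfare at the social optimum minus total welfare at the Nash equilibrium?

∂u_i/∂x_i = α_i − 1, so neighbor i contributes w_i if α_i > 1, else 0.
α_i > 1 for i ∈ {2}; NE contributions (0, 9), X = 9.
W^NE = Σw_i − X^NE + (Σα_i)·X^NE = 14 + 1.02·9 = 23.18.
Planner: ∂(Σu_j)/∂x_i = Σα_j − 1 = 1.02 > 0, so everyone contributes w_i; X^SO = 14, W^SO = 14 + 1.02·14 = 28.28.
Deadweight loss = 5.1.

5.1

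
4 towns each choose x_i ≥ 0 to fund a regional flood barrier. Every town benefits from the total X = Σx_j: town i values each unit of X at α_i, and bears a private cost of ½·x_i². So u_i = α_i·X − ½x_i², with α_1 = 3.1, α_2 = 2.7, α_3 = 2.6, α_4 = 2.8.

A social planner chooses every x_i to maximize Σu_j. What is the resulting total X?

Planner FOC: ∂(Σu_j)/∂x_i = (Σα_j) − x_i = 0, so x_i^SO = Σα_j = 11.2 for every i; X^SO = 44.8.

44.8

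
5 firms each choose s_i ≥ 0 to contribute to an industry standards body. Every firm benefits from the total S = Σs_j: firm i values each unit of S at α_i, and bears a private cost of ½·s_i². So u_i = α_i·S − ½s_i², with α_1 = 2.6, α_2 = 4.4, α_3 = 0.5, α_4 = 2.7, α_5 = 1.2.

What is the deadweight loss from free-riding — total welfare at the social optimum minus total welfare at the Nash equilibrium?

212.49

Firm i's FOC: ∂u_i/∂s_i = α_i − s_i = 0, so s_i* = α_i.
NE contributions = (2.6, 4.4, 0.5, 2.7, 1.2); S = 11.4.
W^NE = (Σα)·S − ½Σα_i² = 11.4² − ½·35.1 = 112.41.
Planner sets s_i = Σα_j = 11.4 for every i, so S^SO = 5·11.4 = 57.
W^SO = (Σα)·S^SO − ½·5·(Σα)² = (5/2)·11.4² = 324.9.
Deadweight loss = W^SO − W^NE = 212.49.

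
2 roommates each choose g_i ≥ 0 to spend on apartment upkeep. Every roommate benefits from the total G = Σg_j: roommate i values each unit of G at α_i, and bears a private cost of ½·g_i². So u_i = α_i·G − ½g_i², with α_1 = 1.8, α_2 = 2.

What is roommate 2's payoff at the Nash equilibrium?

Roommate i's FOC: ∂u_i/∂g_i = α_i − g_i = 0, so g_i* = α_i.
NE contributions = (1.8, 2); G = 3.8.
u_2 = α_2·G − ½·(g_2)² = 2·3.8 − ½·2² = 5.6.

5.6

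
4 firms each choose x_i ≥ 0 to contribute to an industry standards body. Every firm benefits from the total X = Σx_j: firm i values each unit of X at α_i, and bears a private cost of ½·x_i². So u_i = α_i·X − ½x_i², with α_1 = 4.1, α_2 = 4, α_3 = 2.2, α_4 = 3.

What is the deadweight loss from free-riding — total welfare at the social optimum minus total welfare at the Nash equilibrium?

200.215

Firm i's FOC: ∂u_i/∂x_i = α_i − x_i = 0, so x_i* = α_i.
NE contributions = (4.1, 4, 2.2, 3); X = 13.3.
W^NE = (Σα)·X − ½Σα_i² = 13.3² − ½·46.65 = 153.565.
Planner sets x_i = Σα_j = 13.3 for every i, so X^SO = 4·13.3 = 53.2.
W^SO = (Σα)·X^SO − ½·4·(Σα)² = (4/2)·13.3² = 353.78.
Deadweight loss = W^SO − W^NE = 200.215.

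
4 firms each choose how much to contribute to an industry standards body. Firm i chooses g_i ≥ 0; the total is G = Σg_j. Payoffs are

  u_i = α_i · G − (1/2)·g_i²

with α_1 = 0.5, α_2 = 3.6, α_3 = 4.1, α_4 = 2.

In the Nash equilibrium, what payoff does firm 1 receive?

4.975

Firm i's FOC: ∂u_i/∂g_i = α_i − g_i = 0, so g_i* = α_i.
NE contributions = (0.5, 3.6, 4.1, 2); G = 10.2.
u_1 = α_1·G − ½·(g_1)² = 0.5·10.2 − ½·0.5² = 4.975.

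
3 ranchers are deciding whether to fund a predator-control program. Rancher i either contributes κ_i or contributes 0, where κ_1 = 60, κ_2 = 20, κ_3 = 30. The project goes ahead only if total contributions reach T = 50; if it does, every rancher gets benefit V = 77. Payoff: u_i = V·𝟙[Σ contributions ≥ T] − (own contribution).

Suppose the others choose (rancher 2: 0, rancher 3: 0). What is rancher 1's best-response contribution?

Others' total = 0. Contributing 60 brings total to 60 ≥ 50: gain V − κ_1 = 17.
Best response: 60.

60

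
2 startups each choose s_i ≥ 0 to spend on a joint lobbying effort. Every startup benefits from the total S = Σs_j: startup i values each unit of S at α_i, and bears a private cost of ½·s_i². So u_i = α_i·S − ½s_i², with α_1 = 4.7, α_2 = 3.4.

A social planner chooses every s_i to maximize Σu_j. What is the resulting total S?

Planner FOC: ∂(Σu_j)/∂s_i = (Σα_j) − s_i = 0, so s_i^SO = Σα_j = 8.1 for every i; S^SO = 16.2.

16.2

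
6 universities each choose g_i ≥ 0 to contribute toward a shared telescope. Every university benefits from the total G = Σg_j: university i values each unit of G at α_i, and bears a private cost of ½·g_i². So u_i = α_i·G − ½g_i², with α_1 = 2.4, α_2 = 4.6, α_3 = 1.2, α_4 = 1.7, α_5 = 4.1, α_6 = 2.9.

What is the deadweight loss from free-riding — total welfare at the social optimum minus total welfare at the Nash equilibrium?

University i's FOC: ∂u_i/∂g_i = α_i − g_i = 0, so g_i* = α_i.
NE contributions = (2.4, 4.6, 1.2, 1.7, 4.1, 2.9); G = 16.9.
W^NE = (Σα)·G − ½Σα_i² = 16.9² − ½·56.47 = 257.375.
Planner sets g_i = Σα_j = 16.9 for every i, so G^SO = 6·16.9 = 101.4.
W^SO = (Σα)·G^SO − ½·6·(Σα)² = (6/2)·16.9² = 856.83.
Deadweight loss = W^SO − W^NE = 599.455.

599.455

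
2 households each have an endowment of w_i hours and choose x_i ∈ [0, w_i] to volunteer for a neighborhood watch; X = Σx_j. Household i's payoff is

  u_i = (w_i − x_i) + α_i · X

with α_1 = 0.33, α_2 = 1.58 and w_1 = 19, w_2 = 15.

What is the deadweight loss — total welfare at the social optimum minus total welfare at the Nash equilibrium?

17.29

∂u_i/∂x_i = α_i − 1, so household i contributes w_i if α_i > 1, else 0.
α_i > 1 for i ∈ {2}; NE contributions (0, 15), X = 15.
W^NE = Σw_i − X^NE + (Σα_i)·X^NE = 34 + 0.91·15 = 47.65.
Planner: ∂(Σu_j)/∂x_i = Σα_j − 1 = 0.91 > 0, so everyone contributes w_i; X^SO = 34, W^SO = 34 + 0.91·34 = 64.94.
Deadweight loss = 17.29.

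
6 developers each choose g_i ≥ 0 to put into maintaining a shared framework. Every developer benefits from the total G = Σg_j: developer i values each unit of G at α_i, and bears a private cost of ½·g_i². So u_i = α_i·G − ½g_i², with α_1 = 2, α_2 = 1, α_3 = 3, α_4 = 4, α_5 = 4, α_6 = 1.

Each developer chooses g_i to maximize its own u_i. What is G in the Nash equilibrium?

15

Developer i's FOC: ∂u_i/∂g_i = α_i − g_i = 0, so g_i* = α_i.
NE contributions = (2, 1, 3, 4, 4, 1); G = 15.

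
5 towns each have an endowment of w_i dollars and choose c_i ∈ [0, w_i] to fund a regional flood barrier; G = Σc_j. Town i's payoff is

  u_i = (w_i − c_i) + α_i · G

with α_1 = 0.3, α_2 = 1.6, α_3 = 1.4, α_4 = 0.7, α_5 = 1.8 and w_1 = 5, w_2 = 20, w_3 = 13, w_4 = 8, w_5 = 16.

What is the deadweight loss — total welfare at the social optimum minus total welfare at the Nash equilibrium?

∂u_i/∂c_i = α_i − 1, so town i contributes w_i if α_i > 1, else 0.
α_i > 1 for i ∈ {2, 3, 5}; NE contributions (0, 20, 13, 0, 16), G = 49.
W^NE = Σw_i − G^NE + (Σα_i)·G^NE = 62 + 4.8·49 = 297.2.
Planner: ∂(Σu_j)/∂c_i = Σα_j − 1 = 4.8 > 0, so everyone contributes w_i; G^SO = 62, W^SO = 62 + 4.8·62 = 359.6.
Deadweight loss = 62.4.

62.4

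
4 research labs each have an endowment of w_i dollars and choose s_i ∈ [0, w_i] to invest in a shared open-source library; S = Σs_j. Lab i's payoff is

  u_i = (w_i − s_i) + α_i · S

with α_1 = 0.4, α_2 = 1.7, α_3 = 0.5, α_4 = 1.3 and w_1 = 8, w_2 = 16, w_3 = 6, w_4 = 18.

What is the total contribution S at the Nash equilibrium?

34

∂u_i/∂s_i = α_i − 1, so lab i contributes w_i if α_i > 1, else 0.
α_i > 1 for i ∈ {2, 4}; NE contributions (0, 16, 0, 18), S = 34.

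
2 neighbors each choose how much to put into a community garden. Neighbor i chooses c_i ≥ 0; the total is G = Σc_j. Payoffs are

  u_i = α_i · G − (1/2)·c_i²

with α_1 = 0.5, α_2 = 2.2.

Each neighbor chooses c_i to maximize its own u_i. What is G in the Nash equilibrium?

Neighbor i's FOC: ∂u_i/∂c_i = α_i − c_i = 0, so c_i* = α_i.
NE contributions = (0.5, 2.2); G = 2.7.

2.7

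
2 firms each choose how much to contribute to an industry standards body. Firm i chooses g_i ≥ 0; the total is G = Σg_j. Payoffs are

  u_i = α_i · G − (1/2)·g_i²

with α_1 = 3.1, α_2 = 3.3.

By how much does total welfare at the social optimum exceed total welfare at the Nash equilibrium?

Firm i's FOC: ∂u_i/∂g_i = α_i − g_i = 0, so g_i* = α_i.
NE contributions = (3.1, 3.3); G = 6.4.
W^NE = (Σα)·G − ½Σα_i² = 6.4² − ½·20.5 = 30.71.
Planner sets g_i = Σα_j = 6.4 for every i, so G^SO = 2·6.4 = 12.8.
W^SO = (Σα)·G^SO − ½·2·(Σα)² = (2/2)·6.4² = 40.96.
Deadweight loss = W^SO − W^NE = 10.25.

10.25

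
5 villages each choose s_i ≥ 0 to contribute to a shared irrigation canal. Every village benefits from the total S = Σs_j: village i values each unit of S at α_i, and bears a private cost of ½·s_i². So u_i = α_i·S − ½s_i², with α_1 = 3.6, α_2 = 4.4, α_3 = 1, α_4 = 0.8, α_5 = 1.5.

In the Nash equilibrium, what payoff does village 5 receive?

Village i's FOC: ∂u_i/∂s_i = α_i − s_i = 0, so s_i* = α_i.
NE contributions = (3.6, 4.4, 1, 0.8, 1.5); S = 11.3.
u_5 = α_5·S − ½·(s_5)² = 1.5·11.3 − ½·1.5² = 15.825.

15.825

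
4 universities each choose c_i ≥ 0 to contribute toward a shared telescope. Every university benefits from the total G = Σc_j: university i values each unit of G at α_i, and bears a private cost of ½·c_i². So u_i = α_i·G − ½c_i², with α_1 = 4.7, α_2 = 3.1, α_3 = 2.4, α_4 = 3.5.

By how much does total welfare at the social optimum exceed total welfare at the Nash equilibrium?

University i's FOC: ∂u_i/∂c_i = α_i − c_i = 0, so c_i* = α_i.
NE contributions = (4.7, 3.1, 2.4, 3.5); G = 13.7.
W^NE = (Σα)·G − ½Σα_i² = 13.7² − ½·49.71 = 162.835.
Planner sets c_i = Σα_j = 13.7 for every i, so G^SO = 4·13.7 = 54.8.
W^SO = (Σα)·G^SO − ½·4·(Σα)² = (4/2)·13.7² = 375.38.
Deadweight loss = W^SO − W^NE = 212.545.

212.545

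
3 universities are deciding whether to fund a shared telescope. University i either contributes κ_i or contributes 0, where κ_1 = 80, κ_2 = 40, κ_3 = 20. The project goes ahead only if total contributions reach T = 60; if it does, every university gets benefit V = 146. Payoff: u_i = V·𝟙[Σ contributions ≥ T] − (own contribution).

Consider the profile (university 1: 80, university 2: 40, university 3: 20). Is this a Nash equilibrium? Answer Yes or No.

Total = 140 ≥ 60: provided.
University 1 (pledges 80, payoff 66): dropping to 0 → total 60, payoff 146. Profitable deviation.

No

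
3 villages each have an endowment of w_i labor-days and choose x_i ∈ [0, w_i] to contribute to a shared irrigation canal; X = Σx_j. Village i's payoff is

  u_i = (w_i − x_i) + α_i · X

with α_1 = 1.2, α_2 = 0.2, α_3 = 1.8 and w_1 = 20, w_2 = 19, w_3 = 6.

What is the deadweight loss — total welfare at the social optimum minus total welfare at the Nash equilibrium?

41.8

∂u_i/∂x_i = α_i − 1, so village i contributes w_i if α_i > 1, else 0.
α_i > 1 for i ∈ {1, 3}; NE contributions (20, 0, 6), X = 26.
W^NE = Σw_i − X^NE + (Σα_i)·X^NE = 45 + 2.2·26 = 102.2.
Planner: ∂(Σu_j)/∂x_i = Σα_j − 1 = 2.2 > 0, so everyone contributes w_i; X^SO = 45, W^SO = 45 + 2.2·45 = 144.
Deadweight loss = 41.8.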